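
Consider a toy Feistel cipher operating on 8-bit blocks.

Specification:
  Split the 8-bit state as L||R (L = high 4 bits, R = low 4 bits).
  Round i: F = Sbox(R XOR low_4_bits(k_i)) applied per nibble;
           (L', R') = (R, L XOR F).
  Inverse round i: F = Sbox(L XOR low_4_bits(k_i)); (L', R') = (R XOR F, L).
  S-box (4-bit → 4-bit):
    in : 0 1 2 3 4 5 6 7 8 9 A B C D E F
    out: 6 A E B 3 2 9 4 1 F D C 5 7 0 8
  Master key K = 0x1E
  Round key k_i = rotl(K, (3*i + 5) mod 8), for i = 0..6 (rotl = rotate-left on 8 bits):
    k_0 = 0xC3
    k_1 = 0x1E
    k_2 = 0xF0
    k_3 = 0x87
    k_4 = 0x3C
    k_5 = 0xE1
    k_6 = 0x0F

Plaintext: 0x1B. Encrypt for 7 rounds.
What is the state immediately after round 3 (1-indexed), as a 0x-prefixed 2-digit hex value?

s_0 = plaintext = 0x1B
s_1 = Round(s_0, k_0) = 0xB0
s_2 = Round(s_1, k_1) = 0x0B
s_3 = Round(s_2, k_2) = 0xBC
s_4 = Round(s_3, k_3) = 0xC7
s_5 = Round(s_4, k_4) = 0x70
s_6 = Round(s_5, k_5) = 0x0D
s_7 = Round(s_6, k_6) = 0xDE

0xBC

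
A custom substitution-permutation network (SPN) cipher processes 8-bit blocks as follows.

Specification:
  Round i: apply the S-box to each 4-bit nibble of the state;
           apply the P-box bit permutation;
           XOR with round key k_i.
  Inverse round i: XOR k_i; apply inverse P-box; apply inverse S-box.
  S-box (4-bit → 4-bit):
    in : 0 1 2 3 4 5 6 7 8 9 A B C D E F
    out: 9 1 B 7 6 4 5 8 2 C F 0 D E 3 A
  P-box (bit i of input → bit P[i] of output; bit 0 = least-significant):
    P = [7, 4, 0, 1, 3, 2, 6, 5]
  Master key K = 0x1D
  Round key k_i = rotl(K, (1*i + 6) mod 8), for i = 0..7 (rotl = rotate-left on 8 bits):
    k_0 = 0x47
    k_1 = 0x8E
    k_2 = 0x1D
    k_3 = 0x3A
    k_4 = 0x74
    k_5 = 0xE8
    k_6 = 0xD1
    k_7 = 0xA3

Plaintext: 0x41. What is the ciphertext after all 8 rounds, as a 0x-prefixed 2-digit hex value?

s_0 = plaintext = 0x41
s_1 = Round(s_0, k_0) = 0x83
s_2 = Round(s_1, k_1) = 0x1B
s_3 = Round(s_2, k_2) = 0x15
s_4 = Round(s_3, k_3) = 0x33
s_5 = Round(s_4, k_4) = 0xA9
s_6 = Round(s_5, k_5) = 0x87
s_7 = Round(s_6, k_6) = 0xD7
s_8 = Round(s_7, k_7) = 0xC5

0xC5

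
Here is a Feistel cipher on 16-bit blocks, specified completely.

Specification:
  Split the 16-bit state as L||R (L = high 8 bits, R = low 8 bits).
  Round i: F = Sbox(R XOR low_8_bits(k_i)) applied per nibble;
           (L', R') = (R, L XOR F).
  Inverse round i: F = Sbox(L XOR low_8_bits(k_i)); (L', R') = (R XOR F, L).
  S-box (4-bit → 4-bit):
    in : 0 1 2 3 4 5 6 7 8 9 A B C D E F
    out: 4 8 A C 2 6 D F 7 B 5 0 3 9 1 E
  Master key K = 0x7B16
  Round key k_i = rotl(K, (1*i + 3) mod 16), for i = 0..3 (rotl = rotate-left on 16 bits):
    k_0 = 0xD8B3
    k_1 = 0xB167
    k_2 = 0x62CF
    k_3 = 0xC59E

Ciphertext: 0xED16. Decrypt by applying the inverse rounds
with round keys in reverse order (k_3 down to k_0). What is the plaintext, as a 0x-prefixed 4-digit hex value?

0xAE49

s_0 = ciphertext = 0xED16
s_1 = InvRound(s_0, k_3) = 0xEAED
s_2 = InvRound(s_1, k_2) = 0x4BEA
s_3 = InvRound(s_2, k_1) = 0x494B
s_4 = InvRound(s_3, k_0) = 0xAE49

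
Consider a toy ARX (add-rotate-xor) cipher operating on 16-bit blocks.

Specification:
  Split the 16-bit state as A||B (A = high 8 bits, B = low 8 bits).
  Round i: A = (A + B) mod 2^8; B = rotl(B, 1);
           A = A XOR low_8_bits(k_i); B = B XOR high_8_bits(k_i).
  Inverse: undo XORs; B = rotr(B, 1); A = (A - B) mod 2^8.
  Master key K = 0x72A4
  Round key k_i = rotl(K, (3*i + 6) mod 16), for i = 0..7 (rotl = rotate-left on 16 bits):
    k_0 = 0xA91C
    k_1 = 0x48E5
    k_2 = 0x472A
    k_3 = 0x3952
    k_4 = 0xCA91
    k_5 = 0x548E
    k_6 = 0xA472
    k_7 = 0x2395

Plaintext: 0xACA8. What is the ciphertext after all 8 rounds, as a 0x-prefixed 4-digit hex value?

0x5A78

s_0 = plaintext = 0xACA8
s_1 = Round(s_0, k_0) = 0x48F8
s_2 = Round(s_1, k_1) = 0xA5B9
s_3 = Round(s_2, k_2) = 0x7434
s_4 = Round(s_3, k_3) = 0xFA51
s_5 = Round(s_4, k_4) = 0xDA68
s_6 = Round(s_5, k_5) = 0xCC84
s_7 = Round(s_6, k_6) = 0x22AD
s_8 = Round(s_7, k_7) = 0x5A78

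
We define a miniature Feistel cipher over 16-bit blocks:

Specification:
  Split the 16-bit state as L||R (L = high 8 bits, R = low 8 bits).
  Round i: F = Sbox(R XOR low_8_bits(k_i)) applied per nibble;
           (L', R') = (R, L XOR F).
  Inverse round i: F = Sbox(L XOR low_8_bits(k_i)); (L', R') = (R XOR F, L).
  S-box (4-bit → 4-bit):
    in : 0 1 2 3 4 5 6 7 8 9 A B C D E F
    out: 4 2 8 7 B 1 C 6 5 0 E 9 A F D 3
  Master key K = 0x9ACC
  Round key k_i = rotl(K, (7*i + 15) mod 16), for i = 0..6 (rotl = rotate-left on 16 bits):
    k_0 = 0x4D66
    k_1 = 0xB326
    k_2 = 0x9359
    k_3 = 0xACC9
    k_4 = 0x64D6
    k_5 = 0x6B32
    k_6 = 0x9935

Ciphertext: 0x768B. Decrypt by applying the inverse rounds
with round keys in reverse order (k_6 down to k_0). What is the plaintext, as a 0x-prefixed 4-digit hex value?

0x0D96

s_0 = ciphertext = 0x768B
s_1 = InvRound(s_0, k_6) = 0x3C76
s_2 = InvRound(s_1, k_5) = 0x3B3C
s_3 = InvRound(s_2, k_4) = 0xE33B
s_4 = InvRound(s_3, k_3) = 0xB5E3
s_5 = InvRound(s_4, k_2) = 0x39B5
s_6 = InvRound(s_5, k_1) = 0x9639
s_7 = InvRound(s_6, k_0) = 0x0D96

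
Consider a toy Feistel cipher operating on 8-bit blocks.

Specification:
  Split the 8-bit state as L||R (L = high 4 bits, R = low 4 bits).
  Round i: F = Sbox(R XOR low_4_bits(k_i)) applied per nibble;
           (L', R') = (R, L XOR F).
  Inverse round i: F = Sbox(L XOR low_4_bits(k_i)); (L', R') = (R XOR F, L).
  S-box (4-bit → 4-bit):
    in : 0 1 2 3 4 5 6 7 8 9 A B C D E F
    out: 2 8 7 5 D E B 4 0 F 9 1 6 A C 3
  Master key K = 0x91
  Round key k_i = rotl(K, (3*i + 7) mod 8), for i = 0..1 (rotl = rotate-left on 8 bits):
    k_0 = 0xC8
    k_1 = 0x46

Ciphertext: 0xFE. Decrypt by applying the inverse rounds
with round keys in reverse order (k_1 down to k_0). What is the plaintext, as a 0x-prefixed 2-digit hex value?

0x01

s_0 = ciphertext = 0xFE
s_1 = InvRound(s_0, k_1) = 0x1F
s_2 = InvRound(s_1, k_0) = 0x01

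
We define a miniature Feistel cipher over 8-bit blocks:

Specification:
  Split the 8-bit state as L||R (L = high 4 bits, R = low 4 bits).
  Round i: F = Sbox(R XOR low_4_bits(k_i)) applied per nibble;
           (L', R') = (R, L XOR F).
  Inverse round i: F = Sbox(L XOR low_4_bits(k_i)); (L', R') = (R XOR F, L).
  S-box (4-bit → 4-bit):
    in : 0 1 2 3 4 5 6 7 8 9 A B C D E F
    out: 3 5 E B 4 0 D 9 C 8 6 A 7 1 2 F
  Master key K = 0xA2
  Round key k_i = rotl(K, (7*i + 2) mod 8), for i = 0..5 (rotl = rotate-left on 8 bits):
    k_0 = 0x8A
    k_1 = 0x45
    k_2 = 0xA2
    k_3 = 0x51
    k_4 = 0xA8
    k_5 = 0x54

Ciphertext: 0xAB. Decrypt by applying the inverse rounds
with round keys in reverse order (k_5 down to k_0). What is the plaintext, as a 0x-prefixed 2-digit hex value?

0x85

s_0 = ciphertext = 0xAB
s_1 = InvRound(s_0, k_5) = 0x9A
s_2 = InvRound(s_1, k_4) = 0xF9
s_3 = InvRound(s_2, k_3) = 0xBF
s_4 = InvRound(s_3, k_2) = 0x7B
s_5 = InvRound(s_4, k_1) = 0x57
s_6 = InvRound(s_5, k_0) = 0x85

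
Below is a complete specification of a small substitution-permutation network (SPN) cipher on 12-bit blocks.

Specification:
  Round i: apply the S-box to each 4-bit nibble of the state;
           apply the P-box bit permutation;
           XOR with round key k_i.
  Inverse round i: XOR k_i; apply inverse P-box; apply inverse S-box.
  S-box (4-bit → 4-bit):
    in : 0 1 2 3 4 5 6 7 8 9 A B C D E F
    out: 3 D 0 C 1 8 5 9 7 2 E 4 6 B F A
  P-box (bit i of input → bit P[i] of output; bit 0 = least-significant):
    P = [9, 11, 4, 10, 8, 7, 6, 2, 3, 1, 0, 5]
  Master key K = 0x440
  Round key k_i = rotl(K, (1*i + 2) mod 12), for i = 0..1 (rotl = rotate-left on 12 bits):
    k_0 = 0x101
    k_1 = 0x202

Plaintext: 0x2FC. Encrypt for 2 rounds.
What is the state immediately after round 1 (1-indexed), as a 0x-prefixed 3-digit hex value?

0x995

s_0 = plaintext = 0x2FC
s_1 = Round(s_0, k_0) = 0x995
s_2 = Round(s_1, k_1) = 0x680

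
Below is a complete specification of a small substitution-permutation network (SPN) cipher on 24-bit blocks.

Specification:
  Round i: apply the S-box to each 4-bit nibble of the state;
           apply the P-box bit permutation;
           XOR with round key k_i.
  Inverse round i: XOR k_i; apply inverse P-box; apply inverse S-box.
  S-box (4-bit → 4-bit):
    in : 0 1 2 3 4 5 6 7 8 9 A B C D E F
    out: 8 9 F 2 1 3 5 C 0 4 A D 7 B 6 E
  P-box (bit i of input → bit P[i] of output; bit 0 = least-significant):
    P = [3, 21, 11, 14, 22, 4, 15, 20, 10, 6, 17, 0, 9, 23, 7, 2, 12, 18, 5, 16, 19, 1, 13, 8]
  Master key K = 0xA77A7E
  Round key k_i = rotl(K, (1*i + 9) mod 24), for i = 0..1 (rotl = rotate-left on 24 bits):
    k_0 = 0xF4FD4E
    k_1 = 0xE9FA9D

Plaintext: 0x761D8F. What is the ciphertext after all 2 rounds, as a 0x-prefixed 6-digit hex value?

s_0 = plaintext = 0x761D8F
s_1 = Round(s_0, k_0) = 0xD4822B
s_2 = Round(s_1, k_1) = 0xB327C6

0xB327C6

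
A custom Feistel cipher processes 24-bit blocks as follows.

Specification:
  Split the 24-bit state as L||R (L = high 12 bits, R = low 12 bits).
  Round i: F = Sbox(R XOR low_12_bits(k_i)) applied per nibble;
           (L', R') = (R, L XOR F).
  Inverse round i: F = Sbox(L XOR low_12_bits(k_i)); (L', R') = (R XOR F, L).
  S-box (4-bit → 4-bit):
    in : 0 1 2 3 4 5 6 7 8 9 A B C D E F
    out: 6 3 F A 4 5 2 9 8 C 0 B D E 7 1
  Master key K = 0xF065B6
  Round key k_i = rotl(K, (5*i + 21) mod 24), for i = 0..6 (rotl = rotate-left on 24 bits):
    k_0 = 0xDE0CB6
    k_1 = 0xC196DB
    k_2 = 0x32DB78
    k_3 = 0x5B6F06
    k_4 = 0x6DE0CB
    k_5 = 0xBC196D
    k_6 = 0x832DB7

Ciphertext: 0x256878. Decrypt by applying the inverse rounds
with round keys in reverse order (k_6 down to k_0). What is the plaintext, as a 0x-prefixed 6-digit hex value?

0x7CF526

s_0 = ciphertext = 0x256878
s_1 = InvRound(s_0, k_6) = 0x90B256
s_2 = InvRound(s_1, k_5) = 0x47490B
s_3 = InvRound(s_2, k_4) = 0xDBA474
s_4 = InvRound(s_3, k_3) = 0xBC9DBA
s_5 = InvRound(s_4, k_2) = 0xB09BC9
s_6 = InvRound(s_5, k_1) = 0x526B09
s_7 = InvRound(s_6, k_0) = 0x7CF526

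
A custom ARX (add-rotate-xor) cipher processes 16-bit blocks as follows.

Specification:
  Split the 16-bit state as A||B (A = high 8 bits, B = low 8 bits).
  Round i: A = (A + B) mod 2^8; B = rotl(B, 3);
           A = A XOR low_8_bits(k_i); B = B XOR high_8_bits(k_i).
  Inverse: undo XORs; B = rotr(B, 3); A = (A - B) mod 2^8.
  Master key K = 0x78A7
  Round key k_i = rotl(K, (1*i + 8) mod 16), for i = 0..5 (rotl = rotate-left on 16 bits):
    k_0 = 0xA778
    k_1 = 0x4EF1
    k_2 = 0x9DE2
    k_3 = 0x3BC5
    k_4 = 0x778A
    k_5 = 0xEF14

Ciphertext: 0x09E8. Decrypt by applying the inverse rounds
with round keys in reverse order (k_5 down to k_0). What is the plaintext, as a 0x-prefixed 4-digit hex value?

s_0 = ciphertext = 0x09E8
s_1 = InvRound(s_0, k_5) = 0x3DE0
s_2 = InvRound(s_1, k_4) = 0xC5F2
s_3 = InvRound(s_2, k_3) = 0xC739
s_4 = InvRound(s_3, k_2) = 0x9194
s_5 = InvRound(s_4, k_1) = 0x055B
s_6 = InvRound(s_5, k_0) = 0xDE9F

0xDE9F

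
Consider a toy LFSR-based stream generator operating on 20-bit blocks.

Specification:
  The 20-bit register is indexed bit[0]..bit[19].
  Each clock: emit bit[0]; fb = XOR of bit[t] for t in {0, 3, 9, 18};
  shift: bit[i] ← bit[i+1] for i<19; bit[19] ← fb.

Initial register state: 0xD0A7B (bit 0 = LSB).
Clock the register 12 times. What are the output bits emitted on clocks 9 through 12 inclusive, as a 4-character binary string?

0101

reg_0 = 0xD0A7B
clock 1: out=1, reg = 0x6853D
clock 2: out=1, reg = 0xB429E
clock 3: out=0, reg = 0x5A14F
clock 4: out=1, reg = 0xAD0A7
clock 5: out=1, reg = 0xD6853
clock 6: out=1, reg = 0x6B429
clock 7: out=1, reg = 0xB5A14
clock 8: out=0, reg = 0xDAD0A
clock 9: out=0, reg = 0x6D685
clock 10: out=1, reg = 0xB6B42
clock 11: out=0, reg = 0xDB5A1
clock 12: out=1, reg = 0x6DAD0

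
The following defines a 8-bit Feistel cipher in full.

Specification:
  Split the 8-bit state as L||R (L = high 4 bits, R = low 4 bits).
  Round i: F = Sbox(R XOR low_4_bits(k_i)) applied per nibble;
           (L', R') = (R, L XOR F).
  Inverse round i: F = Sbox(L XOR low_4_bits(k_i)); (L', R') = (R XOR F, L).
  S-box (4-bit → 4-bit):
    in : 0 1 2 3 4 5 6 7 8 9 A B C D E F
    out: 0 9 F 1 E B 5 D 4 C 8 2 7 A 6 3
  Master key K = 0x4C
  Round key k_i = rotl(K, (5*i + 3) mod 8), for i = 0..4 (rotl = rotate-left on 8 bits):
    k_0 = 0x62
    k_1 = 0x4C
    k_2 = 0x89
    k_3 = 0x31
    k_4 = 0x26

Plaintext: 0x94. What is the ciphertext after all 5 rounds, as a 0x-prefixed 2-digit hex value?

s_0 = plaintext = 0x94
s_1 = Round(s_0, k_0) = 0x4C
s_2 = Round(s_1, k_1) = 0xC4
s_3 = Round(s_2, k_2) = 0x46
s_4 = Round(s_3, k_3) = 0x69
s_5 = Round(s_4, k_4) = 0x95

0x95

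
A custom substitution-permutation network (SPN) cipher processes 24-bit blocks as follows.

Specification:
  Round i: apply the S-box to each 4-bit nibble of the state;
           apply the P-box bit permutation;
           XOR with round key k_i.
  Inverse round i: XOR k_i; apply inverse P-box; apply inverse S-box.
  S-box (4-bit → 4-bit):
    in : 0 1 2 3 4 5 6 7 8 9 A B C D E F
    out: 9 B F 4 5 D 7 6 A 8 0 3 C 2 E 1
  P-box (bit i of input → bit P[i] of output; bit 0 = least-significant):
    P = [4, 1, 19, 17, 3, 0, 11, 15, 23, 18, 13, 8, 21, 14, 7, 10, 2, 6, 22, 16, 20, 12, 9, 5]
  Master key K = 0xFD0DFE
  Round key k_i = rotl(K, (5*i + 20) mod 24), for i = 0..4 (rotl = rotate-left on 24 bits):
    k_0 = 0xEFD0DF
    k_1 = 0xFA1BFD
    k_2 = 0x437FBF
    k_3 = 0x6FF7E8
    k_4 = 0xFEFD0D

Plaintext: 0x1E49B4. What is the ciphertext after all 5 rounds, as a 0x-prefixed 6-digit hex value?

0xCA0ADF

s_0 = plaintext = 0x1E49B4
s_1 = Round(s_0, k_0) = 0x96C126
s_2 = Round(s_1, k_1) = 0x369602
s_3 = Round(s_2, k_2) = 0x8DD9E1
s_4 = Round(s_3, k_3) = 0x6D2E9B
s_5 = Round(s_4, k_4) = 0xCA0ADF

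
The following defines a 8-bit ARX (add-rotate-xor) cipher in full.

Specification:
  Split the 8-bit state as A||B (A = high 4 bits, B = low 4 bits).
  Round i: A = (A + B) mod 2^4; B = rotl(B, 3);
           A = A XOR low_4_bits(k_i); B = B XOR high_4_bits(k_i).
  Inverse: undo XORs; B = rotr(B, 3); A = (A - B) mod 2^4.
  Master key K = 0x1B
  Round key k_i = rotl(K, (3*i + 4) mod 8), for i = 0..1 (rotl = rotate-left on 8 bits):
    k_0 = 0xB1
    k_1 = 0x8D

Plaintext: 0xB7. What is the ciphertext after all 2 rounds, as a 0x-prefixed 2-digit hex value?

0xE8

s_0 = plaintext = 0xB7
s_1 = Round(s_0, k_0) = 0x30
s_2 = Round(s_1, k_1) = 0xE8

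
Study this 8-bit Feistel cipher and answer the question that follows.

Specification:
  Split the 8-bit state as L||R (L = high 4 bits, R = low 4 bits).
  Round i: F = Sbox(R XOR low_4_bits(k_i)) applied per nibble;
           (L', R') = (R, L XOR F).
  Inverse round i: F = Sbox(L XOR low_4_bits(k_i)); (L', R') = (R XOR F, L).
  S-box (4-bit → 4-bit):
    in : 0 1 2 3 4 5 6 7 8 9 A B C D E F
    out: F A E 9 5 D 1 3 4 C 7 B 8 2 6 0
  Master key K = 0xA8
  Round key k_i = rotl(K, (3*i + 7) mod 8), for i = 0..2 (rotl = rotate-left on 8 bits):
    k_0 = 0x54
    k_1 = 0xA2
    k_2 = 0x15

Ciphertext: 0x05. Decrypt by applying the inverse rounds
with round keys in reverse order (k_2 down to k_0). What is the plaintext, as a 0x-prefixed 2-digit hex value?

0x17

s_0 = ciphertext = 0x05
s_1 = InvRound(s_0, k_2) = 0x80
s_2 = InvRound(s_1, k_1) = 0x78
s_3 = InvRound(s_2, k_0) = 0x17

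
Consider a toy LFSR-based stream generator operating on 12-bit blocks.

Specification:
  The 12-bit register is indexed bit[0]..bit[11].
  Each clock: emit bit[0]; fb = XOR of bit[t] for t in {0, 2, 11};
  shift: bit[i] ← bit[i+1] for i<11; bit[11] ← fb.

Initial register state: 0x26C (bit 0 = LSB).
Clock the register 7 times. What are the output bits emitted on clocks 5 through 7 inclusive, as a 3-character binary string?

reg_0 = 0x26C
clock 1: out=0, reg = 0x936
clock 2: out=0, reg = 0x49B
clock 3: out=1, reg = 0xA4D
clock 4: out=1, reg = 0xD26
clock 5: out=0, reg = 0x693
clock 6: out=1, reg = 0xB49
clock 7: out=1, reg = 0x5A4

011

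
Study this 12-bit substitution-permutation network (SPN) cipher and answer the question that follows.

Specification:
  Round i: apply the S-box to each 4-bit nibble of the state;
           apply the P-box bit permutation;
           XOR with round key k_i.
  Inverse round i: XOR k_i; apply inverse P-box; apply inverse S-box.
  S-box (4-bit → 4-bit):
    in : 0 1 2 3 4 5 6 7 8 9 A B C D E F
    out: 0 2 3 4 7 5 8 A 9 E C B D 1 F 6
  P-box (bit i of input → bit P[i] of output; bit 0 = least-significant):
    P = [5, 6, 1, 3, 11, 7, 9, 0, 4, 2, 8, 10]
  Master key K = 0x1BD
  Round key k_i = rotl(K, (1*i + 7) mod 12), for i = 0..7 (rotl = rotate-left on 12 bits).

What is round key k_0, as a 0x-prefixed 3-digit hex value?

0xE8D

K = 0x1BD
k_0 = rotl(K, (1*0+7) mod 12) = rotl(K, 7) = 0xE8D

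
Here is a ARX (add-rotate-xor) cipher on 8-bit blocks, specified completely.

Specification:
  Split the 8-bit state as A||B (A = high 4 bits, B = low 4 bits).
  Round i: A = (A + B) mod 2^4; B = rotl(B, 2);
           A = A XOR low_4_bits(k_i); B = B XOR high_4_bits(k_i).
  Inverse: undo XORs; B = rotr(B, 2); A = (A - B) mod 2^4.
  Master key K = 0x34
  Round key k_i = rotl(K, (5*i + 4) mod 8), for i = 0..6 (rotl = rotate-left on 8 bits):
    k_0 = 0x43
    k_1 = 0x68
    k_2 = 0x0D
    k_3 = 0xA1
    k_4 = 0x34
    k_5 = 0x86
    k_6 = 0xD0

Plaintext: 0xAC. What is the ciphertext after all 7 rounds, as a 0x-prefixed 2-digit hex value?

0x08

s_0 = plaintext = 0xAC
s_1 = Round(s_0, k_0) = 0x57
s_2 = Round(s_1, k_1) = 0x4B
s_3 = Round(s_2, k_2) = 0x2E
s_4 = Round(s_3, k_3) = 0x11
s_5 = Round(s_4, k_4) = 0x67
s_6 = Round(s_5, k_5) = 0xB5
s_7 = Round(s_6, k_6) = 0x08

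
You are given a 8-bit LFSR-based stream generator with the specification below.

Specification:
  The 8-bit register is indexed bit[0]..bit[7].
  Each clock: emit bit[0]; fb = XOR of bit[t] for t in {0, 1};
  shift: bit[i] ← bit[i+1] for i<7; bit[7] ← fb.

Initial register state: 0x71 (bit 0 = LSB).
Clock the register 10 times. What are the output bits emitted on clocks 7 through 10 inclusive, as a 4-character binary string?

reg_0 = 0x71
clock 1: out=1, reg = 0xB8
clock 2: out=0, reg = 0x5C
clock 3: out=0, reg = 0x2E
clock 4: out=0, reg = 0x97
clock 5: out=1, reg = 0x4B
clock 6: out=1, reg = 0x25
clock 7: out=1, reg = 0x92
clock 8: out=0, reg = 0xC9
clock 9: out=1, reg = 0xE4
clock 10: out=0, reg = 0x72

1010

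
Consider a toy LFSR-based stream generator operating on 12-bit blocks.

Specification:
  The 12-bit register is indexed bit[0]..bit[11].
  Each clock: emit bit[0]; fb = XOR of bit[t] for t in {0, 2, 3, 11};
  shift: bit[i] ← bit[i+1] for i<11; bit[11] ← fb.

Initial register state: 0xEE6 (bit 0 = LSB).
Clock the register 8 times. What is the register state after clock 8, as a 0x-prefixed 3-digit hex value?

0x7EE

reg_0 = 0xEE6
clock 1: out=0, reg = 0x773
clock 2: out=1, reg = 0xBB9
clock 3: out=1, reg = 0xDDC
clock 4: out=0, reg = 0xEEE
clock 5: out=0, reg = 0xF77
clock 6: out=1, reg = 0xFBB
clock 7: out=1, reg = 0xFDD
clock 8: out=1, reg = 0x7EE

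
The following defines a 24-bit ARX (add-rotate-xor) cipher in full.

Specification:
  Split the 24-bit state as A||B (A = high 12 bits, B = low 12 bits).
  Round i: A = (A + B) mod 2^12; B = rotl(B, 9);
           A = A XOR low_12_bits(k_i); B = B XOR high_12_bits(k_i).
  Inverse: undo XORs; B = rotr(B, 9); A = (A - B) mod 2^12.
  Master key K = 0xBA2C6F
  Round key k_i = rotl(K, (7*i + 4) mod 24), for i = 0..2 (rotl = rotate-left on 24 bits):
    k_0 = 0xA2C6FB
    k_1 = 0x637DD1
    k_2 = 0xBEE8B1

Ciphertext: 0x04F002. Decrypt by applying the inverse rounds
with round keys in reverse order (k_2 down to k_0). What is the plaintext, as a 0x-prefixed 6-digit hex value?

0x98F5C0

s_0 = ciphertext = 0x04F002
s_1 = InvRound(s_0, k_2) = 0x999F65
s_2 = InvRound(s_1, k_1) = 0x9B4A94
s_3 = InvRound(s_2, k_0) = 0x98F5C0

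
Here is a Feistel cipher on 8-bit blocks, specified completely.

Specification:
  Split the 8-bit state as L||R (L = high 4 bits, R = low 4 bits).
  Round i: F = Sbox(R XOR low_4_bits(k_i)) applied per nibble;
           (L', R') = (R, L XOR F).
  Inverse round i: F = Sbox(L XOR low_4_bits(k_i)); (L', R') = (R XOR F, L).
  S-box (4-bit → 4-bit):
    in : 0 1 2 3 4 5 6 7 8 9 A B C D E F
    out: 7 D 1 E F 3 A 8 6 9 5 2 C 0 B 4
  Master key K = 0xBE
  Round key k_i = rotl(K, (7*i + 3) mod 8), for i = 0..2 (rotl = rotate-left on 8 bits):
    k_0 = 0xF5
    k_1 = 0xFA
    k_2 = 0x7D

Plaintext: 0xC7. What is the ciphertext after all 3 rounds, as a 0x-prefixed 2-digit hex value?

s_0 = plaintext = 0xC7
s_1 = Round(s_0, k_0) = 0x7D
s_2 = Round(s_1, k_1) = 0xDF
s_3 = Round(s_2, k_2) = 0xFC

0xFC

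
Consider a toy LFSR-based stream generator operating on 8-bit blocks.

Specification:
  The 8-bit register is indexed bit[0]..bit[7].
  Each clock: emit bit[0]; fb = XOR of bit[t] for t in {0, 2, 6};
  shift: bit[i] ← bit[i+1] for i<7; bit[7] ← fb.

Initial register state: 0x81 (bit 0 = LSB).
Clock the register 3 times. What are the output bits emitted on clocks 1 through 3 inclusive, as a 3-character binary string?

reg_0 = 0x81
clock 1: out=1, reg = 0xC0
clock 2: out=0, reg = 0xE0
clock 3: out=0, reg = 0xF0

100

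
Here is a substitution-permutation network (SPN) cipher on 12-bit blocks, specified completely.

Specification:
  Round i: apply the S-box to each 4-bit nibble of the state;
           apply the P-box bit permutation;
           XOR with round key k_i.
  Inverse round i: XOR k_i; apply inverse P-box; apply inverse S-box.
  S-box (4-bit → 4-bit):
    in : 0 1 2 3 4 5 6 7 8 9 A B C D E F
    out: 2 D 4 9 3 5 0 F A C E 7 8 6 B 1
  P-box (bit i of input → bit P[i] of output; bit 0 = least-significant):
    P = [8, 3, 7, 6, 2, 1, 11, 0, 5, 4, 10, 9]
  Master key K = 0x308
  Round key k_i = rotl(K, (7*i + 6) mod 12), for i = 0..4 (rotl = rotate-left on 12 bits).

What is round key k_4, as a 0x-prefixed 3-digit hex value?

0x0C2

K = 0x308
k_0 = rotl(K, (7*0+6) mod 12) = rotl(K, 6) = 0x20C
k_1 = rotl(K, (7*1+6) mod 12) = rotl(K, 1) = 0x610
k_2 = rotl(K, (7*2+6) mod 12) = rotl(K, 8) = 0x830
k_3 = rotl(K, (7*3+6) mod 12) = rotl(K, 3) = 0x841
k_4 = rotl(K, (7*4+6) mod 12) = rotl(K, 10) = 0x0C2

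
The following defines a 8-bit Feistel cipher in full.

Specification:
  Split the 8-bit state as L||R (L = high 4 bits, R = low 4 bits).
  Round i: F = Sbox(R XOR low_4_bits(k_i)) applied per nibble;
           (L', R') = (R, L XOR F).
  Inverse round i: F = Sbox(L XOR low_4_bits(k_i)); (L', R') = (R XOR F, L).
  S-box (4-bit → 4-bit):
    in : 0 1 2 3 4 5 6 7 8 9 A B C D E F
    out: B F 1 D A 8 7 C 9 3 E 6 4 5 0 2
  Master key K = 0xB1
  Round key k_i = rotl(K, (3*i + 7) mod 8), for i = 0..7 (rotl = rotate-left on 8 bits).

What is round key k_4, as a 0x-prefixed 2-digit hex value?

0x8D

K = 0xB1
k_0 = rotl(K, (3*0+7) mod 8) = rotl(K, 7) = 0xD8
k_1 = rotl(K, (3*1+7) mod 8) = rotl(K, 2) = 0xC6
k_2 = rotl(K, (3*2+7) mod 8) = rotl(K, 5) = 0x36
k_3 = rotl(K, (3*3+7) mod 8) = rotl(K, 0) = 0xB1
k_4 = rotl(K, (3*4+7) mod 8) = rotl(K, 3) = 0x8D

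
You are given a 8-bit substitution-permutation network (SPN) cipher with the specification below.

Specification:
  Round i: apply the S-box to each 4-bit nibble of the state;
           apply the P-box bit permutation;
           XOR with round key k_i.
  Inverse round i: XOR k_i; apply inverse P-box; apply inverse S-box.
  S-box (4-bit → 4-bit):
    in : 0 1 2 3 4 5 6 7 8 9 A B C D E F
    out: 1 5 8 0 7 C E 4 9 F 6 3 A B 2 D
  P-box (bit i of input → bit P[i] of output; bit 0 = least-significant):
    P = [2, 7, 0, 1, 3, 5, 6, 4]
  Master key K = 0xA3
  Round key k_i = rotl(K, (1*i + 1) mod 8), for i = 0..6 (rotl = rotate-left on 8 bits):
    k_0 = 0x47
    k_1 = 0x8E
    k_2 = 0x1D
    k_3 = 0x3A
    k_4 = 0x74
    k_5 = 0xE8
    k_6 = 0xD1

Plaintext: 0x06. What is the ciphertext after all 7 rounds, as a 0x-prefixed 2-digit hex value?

s_0 = plaintext = 0x06
s_1 = Round(s_0, k_0) = 0xCC
s_2 = Round(s_1, k_1) = 0x3C
s_3 = Round(s_2, k_2) = 0x9F
s_4 = Round(s_3, k_3) = 0x45
s_5 = Round(s_4, k_4) = 0x1F
s_6 = Round(s_5, k_5) = 0xA7
s_7 = Round(s_6, k_6) = 0xB0

0xB0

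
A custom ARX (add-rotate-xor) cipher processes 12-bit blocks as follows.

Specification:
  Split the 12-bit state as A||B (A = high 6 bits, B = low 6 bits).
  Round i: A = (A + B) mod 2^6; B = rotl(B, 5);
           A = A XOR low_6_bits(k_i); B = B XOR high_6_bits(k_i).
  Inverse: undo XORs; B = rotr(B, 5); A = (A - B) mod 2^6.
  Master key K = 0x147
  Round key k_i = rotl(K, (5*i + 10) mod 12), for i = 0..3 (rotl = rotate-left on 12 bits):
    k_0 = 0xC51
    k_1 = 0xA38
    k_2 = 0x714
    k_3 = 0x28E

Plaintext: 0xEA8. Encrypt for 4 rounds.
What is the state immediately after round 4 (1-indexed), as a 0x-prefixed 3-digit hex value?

0xC62

s_0 = plaintext = 0xEA8
s_1 = Round(s_0, k_0) = 0xCE5
s_2 = Round(s_1, k_1) = 0x81A
s_3 = Round(s_2, k_2) = 0xB91
s_4 = Round(s_3, k_3) = 0xC62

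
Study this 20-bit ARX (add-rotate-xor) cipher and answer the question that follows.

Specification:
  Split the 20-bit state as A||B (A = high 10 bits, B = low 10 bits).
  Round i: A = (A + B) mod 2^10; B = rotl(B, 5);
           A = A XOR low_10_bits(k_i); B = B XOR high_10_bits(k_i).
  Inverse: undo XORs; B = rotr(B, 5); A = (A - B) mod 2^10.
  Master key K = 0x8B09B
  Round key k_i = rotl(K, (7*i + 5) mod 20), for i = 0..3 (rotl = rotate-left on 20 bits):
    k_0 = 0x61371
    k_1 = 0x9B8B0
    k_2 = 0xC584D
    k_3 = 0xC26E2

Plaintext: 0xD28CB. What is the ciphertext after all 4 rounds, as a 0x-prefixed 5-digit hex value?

s_0 = plaintext = 0xD28CB
s_1 = Round(s_0, k_0) = 0xD90E2
s_2 = Round(s_1, k_1) = 0x3DA29
s_3 = Round(s_2, k_2) = 0xD4A27
s_4 = Round(s_3, k_3) = 0xE6FF8

0xE6FF8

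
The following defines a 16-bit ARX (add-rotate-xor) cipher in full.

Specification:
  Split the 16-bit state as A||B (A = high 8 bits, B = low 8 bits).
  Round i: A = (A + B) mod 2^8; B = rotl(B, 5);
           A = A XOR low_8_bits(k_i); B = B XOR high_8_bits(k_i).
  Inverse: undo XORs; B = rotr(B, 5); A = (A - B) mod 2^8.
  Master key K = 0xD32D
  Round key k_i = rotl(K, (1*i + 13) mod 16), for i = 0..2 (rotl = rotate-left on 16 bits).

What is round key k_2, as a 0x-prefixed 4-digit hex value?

K = 0xD32D
k_0 = rotl(K, (1*0+13) mod 16) = rotl(K, 13) = 0xBA65
k_1 = rotl(K, (1*1+13) mod 16) = rotl(K, 14) = 0x74CB
k_2 = rotl(K, (1*2+13) mod 16) = rotl(K, 15) = 0xE996

0xE996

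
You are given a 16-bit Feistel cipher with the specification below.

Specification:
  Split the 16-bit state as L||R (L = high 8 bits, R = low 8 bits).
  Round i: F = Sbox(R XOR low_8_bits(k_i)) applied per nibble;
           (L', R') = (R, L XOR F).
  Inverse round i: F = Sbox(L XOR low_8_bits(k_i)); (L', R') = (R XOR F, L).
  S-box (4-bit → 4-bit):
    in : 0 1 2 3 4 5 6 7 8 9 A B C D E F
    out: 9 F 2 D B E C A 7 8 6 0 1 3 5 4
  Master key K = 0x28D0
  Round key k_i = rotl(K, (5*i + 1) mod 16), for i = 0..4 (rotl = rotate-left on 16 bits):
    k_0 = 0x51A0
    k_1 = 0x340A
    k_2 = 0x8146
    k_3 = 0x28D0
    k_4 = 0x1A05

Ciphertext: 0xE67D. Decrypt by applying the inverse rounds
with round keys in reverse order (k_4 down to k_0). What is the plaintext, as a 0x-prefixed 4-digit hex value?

s_0 = ciphertext = 0xE67D
s_1 = InvRound(s_0, k_4) = 0x20E6
s_2 = InvRound(s_1, k_3) = 0xAF20
s_3 = InvRound(s_2, k_2) = 0x78AF
s_4 = InvRound(s_3, k_1) = 0x0D78
s_5 = InvRound(s_4, k_0) = 0x1B0D

0x1B0D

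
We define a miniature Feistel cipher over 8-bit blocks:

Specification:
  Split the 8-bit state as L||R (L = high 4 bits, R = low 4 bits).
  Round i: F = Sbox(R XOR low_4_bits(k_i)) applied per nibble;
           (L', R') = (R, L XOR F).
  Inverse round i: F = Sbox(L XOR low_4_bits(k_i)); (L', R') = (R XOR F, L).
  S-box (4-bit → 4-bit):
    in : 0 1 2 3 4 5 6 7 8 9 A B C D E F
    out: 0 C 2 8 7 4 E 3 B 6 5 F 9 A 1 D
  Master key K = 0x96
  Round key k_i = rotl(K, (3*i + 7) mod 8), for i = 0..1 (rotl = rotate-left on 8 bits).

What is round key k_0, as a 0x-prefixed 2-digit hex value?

0x4B

K = 0x96
k_0 = rotl(K, (3*0+7) mod 8) = rotl(K, 7) = 0x4B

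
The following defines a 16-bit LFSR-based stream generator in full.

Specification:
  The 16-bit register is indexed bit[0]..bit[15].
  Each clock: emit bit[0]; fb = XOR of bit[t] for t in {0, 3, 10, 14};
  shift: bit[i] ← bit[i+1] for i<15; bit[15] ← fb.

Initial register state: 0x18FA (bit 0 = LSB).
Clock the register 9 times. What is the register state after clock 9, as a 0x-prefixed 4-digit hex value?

reg_0 = 0x18FA
clock 1: out=0, reg = 0x8C7D
clock 2: out=1, reg = 0xC63E
clock 3: out=0, reg = 0xE31F
clock 4: out=1, reg = 0xF18F
clock 5: out=1, reg = 0xF8C7
clock 6: out=1, reg = 0x7C63
clock 7: out=1, reg = 0xBE31
clock 8: out=1, reg = 0x5F18
clock 9: out=0, reg = 0xAF8C

0xAF8C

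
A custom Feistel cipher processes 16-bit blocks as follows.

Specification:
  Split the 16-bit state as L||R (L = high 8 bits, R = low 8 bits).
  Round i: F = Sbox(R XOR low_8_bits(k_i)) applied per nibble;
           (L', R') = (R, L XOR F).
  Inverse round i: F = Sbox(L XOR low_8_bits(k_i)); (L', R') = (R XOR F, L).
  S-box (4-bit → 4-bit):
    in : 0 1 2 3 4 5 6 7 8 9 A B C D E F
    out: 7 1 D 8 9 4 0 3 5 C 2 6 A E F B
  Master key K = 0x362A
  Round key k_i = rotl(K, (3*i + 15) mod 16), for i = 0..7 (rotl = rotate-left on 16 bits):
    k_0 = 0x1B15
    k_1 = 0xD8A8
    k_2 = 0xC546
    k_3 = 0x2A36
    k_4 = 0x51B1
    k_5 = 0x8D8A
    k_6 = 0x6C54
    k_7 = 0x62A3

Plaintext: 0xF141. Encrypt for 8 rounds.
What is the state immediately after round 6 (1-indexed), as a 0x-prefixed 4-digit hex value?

s_0 = plaintext = 0xF141
s_1 = Round(s_0, k_0) = 0x41B8
s_2 = Round(s_1, k_1) = 0xB856
s_3 = Round(s_2, k_2) = 0x56AF
s_4 = Round(s_3, k_3) = 0xAF9A
s_5 = Round(s_4, k_4) = 0x9A79
s_6 = Round(s_5, k_5) = 0x7922
s_7 = Round(s_6, k_6) = 0x2249
s_8 = Round(s_7, k_7) = 0x49D0

0x7922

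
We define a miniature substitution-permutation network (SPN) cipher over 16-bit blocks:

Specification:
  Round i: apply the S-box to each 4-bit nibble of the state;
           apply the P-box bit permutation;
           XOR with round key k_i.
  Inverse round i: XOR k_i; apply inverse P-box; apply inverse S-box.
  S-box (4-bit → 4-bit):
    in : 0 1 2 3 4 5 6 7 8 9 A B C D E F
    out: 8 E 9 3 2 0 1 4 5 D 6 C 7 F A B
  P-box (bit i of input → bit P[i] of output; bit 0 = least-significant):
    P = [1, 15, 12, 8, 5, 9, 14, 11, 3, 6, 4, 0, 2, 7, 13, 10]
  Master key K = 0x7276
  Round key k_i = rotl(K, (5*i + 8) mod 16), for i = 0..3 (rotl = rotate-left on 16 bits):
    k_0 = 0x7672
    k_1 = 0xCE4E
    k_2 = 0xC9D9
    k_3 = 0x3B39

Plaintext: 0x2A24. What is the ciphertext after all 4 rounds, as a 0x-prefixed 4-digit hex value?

0x5F6A

s_0 = plaintext = 0x2A24
s_1 = Round(s_0, k_0) = 0xFA06
s_2 = Round(s_1, k_1) = 0xC298
s_3 = Round(s_2, k_2) = 0xB176
s_4 = Round(s_3, k_3) = 0x5F6A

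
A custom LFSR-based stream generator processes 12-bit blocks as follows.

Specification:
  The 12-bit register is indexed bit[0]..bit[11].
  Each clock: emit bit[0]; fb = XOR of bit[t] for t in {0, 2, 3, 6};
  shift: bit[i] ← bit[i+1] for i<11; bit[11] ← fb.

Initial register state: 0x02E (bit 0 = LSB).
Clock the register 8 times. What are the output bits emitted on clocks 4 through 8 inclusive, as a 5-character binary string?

10100

reg_0 = 0x02E
clock 1: out=0, reg = 0x017
clock 2: out=1, reg = 0x00B
clock 3: out=1, reg = 0x005
clock 4: out=1, reg = 0x002
clock 5: out=0, reg = 0x001
clock 6: out=1, reg = 0x800
clock 7: out=0, reg = 0x400
clock 8: out=0, reg = 0x200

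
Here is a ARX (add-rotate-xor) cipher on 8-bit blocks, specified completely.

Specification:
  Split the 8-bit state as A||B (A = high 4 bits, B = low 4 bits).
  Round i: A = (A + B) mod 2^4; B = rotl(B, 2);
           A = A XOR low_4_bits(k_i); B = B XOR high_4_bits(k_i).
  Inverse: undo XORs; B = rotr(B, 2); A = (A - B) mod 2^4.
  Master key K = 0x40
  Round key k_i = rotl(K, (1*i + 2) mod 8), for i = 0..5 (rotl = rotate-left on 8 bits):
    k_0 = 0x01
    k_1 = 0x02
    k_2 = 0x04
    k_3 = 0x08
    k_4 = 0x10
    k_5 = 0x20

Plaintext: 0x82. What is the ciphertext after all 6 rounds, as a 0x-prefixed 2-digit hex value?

0x24

s_0 = plaintext = 0x82
s_1 = Round(s_0, k_0) = 0xB8
s_2 = Round(s_1, k_1) = 0x12
s_3 = Round(s_2, k_2) = 0x78
s_4 = Round(s_3, k_3) = 0x72
s_5 = Round(s_4, k_4) = 0x99
s_6 = Round(s_5, k_5) = 0x24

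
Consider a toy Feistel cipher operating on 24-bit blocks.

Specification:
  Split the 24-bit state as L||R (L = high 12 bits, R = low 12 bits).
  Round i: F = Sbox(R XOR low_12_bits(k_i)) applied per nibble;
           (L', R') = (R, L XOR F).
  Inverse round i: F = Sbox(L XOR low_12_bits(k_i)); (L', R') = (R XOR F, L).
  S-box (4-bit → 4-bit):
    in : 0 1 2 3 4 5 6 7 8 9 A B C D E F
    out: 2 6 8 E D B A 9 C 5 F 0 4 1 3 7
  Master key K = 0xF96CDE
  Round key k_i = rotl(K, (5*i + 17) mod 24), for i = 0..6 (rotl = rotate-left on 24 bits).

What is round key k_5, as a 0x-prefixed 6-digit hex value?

K = 0xF96CDE
k_0 = rotl(K, (5*0+17) mod 24) = rotl(K, 17) = 0xBDF2D9
k_1 = rotl(K, (5*1+17) mod 24) = rotl(K, 22) = 0xBE5B37
k_2 = rotl(K, (5*2+17) mod 24) = rotl(K, 3) = 0xCB66F7
k_3 = rotl(K, (5*3+17) mod 24) = rotl(K, 8) = 0x6CDEF9
k_4 = rotl(K, (5*4+17) mod 24) = rotl(K, 13) = 0x9BDF2D
k_5 = rotl(K, (5*5+17) mod 24) = rotl(K, 18) = 0x7BE5B3

0x7BE5B3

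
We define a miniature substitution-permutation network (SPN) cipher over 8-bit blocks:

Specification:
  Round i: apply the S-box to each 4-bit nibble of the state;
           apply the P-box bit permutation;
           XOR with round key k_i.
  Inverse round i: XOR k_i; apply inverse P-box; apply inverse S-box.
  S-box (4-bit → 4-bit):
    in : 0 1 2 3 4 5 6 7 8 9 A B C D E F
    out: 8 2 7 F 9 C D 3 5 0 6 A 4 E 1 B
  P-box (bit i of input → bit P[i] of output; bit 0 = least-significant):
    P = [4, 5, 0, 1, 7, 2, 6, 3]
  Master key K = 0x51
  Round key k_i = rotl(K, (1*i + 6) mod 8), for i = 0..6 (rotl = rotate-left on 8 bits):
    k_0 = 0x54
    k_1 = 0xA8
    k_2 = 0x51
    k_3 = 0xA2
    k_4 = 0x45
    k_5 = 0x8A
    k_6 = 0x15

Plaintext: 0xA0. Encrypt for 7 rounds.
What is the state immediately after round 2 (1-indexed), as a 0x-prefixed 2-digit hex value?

s_0 = plaintext = 0xA0
s_1 = Round(s_0, k_0) = 0x12
s_2 = Round(s_1, k_1) = 0x9D
s_3 = Round(s_2, k_2) = 0x72
s_4 = Round(s_3, k_3) = 0x17
s_5 = Round(s_4, k_4) = 0x71
s_6 = Round(s_5, k_5) = 0x2E
s_7 = Round(s_6, k_6) = 0xC1

0x9D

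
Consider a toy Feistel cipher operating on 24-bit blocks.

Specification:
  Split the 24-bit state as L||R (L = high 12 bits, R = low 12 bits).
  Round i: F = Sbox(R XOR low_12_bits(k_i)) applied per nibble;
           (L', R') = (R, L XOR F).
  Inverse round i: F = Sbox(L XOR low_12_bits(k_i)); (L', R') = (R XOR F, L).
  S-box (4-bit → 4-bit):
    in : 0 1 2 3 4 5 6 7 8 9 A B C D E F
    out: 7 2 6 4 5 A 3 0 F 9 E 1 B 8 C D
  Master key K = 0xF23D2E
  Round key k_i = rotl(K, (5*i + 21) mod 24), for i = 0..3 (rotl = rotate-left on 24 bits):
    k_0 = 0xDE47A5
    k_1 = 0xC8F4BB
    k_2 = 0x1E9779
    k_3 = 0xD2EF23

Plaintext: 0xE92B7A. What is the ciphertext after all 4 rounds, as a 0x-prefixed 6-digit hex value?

0x9DCA42

s_0 = plaintext = 0xE92B7A
s_1 = Round(s_0, k_0) = 0xB7A51F
s_2 = Round(s_1, k_1) = 0x51F99F
s_3 = Round(s_2, k_2) = 0x99F9DC
s_4 = Round(s_3, k_3) = 0x9DCA42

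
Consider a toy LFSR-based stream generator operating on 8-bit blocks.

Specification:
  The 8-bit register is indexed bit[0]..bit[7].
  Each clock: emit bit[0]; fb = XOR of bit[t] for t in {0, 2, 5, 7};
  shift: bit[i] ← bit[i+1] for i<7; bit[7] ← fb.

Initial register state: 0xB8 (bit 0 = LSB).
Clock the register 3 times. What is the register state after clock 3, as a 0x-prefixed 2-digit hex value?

0xD7

reg_0 = 0xB8
clock 1: out=0, reg = 0x5C
clock 2: out=0, reg = 0xAE
clock 3: out=0, reg = 0xD7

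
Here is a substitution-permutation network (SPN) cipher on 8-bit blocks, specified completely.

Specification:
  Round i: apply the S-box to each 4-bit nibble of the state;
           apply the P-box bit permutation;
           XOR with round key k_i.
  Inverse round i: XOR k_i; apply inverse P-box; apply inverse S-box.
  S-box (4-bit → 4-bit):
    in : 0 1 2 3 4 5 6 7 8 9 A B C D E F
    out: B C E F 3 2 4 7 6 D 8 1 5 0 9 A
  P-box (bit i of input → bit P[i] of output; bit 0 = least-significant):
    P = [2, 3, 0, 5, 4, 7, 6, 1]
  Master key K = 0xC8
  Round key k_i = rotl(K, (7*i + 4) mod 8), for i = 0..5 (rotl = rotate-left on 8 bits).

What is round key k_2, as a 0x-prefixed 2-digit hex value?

0x23

K = 0xC8
k_0 = rotl(K, (7*0+4) mod 8) = rotl(K, 4) = 0x8C
k_1 = rotl(K, (7*1+4) mod 8) = rotl(K, 3) = 0x46
k_2 = rotl(K, (7*2+4) mod 8) = rotl(K, 2) = 0x23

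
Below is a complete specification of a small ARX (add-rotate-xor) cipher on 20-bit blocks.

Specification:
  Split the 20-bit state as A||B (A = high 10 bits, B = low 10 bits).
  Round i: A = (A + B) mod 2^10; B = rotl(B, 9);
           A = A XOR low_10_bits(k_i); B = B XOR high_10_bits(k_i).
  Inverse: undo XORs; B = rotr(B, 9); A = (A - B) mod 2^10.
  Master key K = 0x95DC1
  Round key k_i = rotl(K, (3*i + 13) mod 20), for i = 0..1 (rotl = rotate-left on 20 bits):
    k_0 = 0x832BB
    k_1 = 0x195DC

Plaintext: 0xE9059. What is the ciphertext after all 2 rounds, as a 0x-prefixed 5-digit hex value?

0x2E875

s_0 = plaintext = 0xE9059
s_1 = Round(s_0, k_0) = 0x51820
s_2 = Round(s_1, k_1) = 0x2E875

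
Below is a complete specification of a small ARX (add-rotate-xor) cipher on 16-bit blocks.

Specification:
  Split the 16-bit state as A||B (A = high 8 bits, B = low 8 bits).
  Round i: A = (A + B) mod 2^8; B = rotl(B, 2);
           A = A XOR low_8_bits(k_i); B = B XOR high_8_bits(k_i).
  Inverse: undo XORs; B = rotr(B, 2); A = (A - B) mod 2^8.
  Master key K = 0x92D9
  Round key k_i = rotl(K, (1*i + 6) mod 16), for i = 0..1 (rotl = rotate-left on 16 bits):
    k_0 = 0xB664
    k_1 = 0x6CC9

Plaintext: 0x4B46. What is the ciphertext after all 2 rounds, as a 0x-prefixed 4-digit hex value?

0x6DD2

s_0 = plaintext = 0x4B46
s_1 = Round(s_0, k_0) = 0xF5AF
s_2 = Round(s_1, k_1) = 0x6DD2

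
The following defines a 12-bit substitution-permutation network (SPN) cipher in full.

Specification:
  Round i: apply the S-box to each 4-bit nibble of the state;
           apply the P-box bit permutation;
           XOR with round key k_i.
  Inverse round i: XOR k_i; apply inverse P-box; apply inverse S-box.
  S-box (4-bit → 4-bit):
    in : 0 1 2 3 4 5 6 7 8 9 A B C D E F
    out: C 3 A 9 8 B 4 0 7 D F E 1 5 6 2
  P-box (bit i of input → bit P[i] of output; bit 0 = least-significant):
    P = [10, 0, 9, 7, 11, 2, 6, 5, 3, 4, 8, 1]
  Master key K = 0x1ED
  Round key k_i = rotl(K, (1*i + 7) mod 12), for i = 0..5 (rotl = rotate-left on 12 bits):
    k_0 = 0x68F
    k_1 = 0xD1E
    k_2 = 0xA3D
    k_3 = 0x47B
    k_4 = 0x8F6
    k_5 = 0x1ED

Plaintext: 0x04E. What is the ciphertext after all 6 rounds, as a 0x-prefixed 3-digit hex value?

0xF3A

s_0 = plaintext = 0x04E
s_1 = Round(s_0, k_0) = 0x5AC
s_2 = Round(s_1, k_1) = 0x160
s_3 = Round(s_2, k_2) = 0x8E5
s_4 = Round(s_3, k_3) = 0x1A6
s_5 = Round(s_4, k_4) = 0x28A
s_6 = Round(s_5, k_5) = 0xF3A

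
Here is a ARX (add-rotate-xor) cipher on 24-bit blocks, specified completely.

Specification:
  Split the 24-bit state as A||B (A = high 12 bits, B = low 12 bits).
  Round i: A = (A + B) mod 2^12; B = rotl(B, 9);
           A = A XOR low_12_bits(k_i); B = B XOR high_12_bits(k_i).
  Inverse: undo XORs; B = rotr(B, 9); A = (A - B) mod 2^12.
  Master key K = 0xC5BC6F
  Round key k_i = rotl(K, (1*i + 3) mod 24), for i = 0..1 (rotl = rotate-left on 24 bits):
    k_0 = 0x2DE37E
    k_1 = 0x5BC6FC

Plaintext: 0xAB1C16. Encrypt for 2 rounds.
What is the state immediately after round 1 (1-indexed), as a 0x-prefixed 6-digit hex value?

s_0 = plaintext = 0xAB1C16
s_1 = Round(s_0, k_0) = 0x5B9F5C
s_2 = Round(s_1, k_1) = 0x3E9C57

0x5B9F5C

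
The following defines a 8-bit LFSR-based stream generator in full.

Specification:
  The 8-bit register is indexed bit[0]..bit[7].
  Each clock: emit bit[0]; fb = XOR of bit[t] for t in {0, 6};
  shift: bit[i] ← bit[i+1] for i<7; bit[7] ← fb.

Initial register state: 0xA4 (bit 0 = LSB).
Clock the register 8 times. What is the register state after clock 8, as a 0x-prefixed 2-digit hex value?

0xDE

reg_0 = 0xA4
clock 1: out=0, reg = 0x52
clock 2: out=0, reg = 0xA9
clock 3: out=1, reg = 0xD4
clock 4: out=0, reg = 0xEA
clock 5: out=0, reg = 0xF5
clock 6: out=1, reg = 0x7A
clock 7: out=0, reg = 0xBD
clock 8: out=1, reg = 0xDE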